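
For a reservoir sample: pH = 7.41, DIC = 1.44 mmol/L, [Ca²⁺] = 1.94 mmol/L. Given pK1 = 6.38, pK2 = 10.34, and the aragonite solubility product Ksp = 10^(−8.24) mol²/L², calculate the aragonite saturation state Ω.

α₂ = 1 / (1 + [H⁺]/K2 + [H⁺]²/(K1K2)) = 1 / (1 + 10^+2.93 + 10^+1.90)
   = 1 / (1 + 851.14 + 79.433) = 1/931.57 = 0.001073
[CO3²⁻] = α₂ × DIC = 0.001073 × 1.44 = 0.001546 mmol/L = 1.546 μmol/L
Ksp = 10^(−8.24) = 5.754×10^-9
Ω = [Ca²⁺][CO3²⁻]/Ksp = (1.94×10^-3)(1.546×10^-6) / 5.754×10^-9 = 0.521

Ω = 0.521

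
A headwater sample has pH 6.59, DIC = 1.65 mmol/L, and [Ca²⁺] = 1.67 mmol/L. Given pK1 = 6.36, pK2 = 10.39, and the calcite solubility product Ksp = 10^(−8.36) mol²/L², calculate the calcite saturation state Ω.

Ω = 0.0630

α₂ = 1 / (1 + [H⁺]/K2 + [H⁺]²/(K1K2)) = 1 / (1 + 10^+3.80 + 10^+3.57)
   = 1 / (1 + 6309.6 + 3715.4) = 1/1.0026×10^4 = 9.974×10^-5
[CO3²⁻] = α₂ × DIC = 9.974×10^-5 × 1.65 = 0.0001646 mmol/L = 0.1646 μmol/L
Ksp = 10^(−8.36) = 4.365×10^-9
Ω = [Ca²⁺][CO3²⁻]/Ksp = (1.67×10^-3)(1.646×10^-7) / 4.365×10^-9 = 0.0630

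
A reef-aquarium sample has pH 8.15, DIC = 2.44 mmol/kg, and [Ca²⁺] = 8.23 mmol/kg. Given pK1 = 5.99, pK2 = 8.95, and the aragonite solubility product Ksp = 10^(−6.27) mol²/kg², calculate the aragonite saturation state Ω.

α₂ = 1 / (1 + [H⁺]/K2 + [H⁺]²/(K1K2)) = 1 / (1 + 10^+0.80 + 10^-1.36)
   = 1 / (1 + 6.3096 + 0.043652) = 1/7.3532 = 0.1360
[CO3²⁻] = α₂ × DIC = 0.1360 × 2.44 = 0.3318 mmol/kg
Ksp = 10^(−6.27) = 5.370×10^-7
Ω = [Ca²⁺][CO3²⁻]/Ksp = (8.23×10^-3)(3.318×10^-4) / 5.370×10^-7 = 5.09

Ω = 5.09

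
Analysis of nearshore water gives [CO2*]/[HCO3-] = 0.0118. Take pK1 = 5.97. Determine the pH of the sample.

pH = 7.90

From K1 = [H⁺][HCO3-]/[CO2*]:  pH = pK1 − log₁₀([CO2*]/[HCO3-])
log₁₀(0.0118) = -1.928
pH = 5.97 − (-1.928) = 7.90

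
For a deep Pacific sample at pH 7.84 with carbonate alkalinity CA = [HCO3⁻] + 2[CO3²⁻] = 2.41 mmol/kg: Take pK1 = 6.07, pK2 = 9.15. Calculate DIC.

CA = [HCO3⁻] + 2[CO3²⁻] = (α₁ + 2α₂)·DIC
At pH 7.84: [H⁺]/K1 = 10^-1.77 = 0.016982, K2/[H⁺] = 10^-1.31 = 0.048978
α₁ = 1/(1 + 0.016982 + 0.048978) = 1/1.0660 = 0.9381; α₂ = α₁·K2/[H⁺] = 0.04595
α₁ + 2α₂ = 1.0300
DIC = CA / (α₁ + 2α₂) = 2.41 / 1.0300 = 2.34 mmol/kg

DIC = 2.34 mmol/kg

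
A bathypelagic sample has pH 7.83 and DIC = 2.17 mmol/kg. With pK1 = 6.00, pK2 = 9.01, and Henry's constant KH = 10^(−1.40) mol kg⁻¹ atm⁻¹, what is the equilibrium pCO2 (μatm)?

α₀ = 1 / (1 + K1/[H⁺] + K1K2/[H⁺]²) = 1 / (1 + 10^+1.83 + 10^+0.65)
   = 1 / (1 + 67.608 + 4.4668) = 1/73.075 = 0.01368
[CO2*] = α₀ × DIC = 0.01368 × 2.17 = 0.02970 mmol/kg
pCO2 = [CO2*]/KH = 2.970×10^-5 / 3.981×10^-2 = 746 μatm

pCO2 = 746 μatm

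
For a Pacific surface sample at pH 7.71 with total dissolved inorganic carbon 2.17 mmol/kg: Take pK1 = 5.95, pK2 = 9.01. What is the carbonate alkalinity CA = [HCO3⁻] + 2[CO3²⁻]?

CA = [HCO3⁻] + 2[CO3²⁻] = (α₁ + 2α₂)·DIC
At pH 7.71: [H⁺]/K1 = 10^-1.76 = 0.017378, K2/[H⁺] = 10^-1.30 = 0.050119
α₁ = 1/(1 + 0.017378 + 0.050119) = 1/1.0675 = 0.9368; α₂ = α₁·K2/[H⁺] = 0.04695
α₁ + 2α₂ = 1.0307
CA = 1.0307 × 2.17 = 2.24 mmol/kg

CA = 2.24 mmol/kg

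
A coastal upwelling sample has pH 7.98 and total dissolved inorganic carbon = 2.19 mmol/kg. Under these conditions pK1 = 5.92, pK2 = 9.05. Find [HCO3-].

[HCO3⁻] = 2.00 mmol/kg

α₁ = 1 / (1 + [H⁺]/K1 + K2/[H⁺]) = 1 / (1 + 10^-2.06 + 10^-1.07)
   = 1 / (1 + 0.0087096 + 0.085114) = 1/1.0938 = 0.9142
[HCO3⁻] = α₁ × DIC = 0.9142 × 2.19 = 2.00 mmol/kg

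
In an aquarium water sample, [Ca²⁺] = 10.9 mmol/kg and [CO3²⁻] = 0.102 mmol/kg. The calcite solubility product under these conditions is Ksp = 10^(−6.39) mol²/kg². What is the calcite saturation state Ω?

Ksp = 10^(−6.39) = 4.074×10^-7
Ω = [Ca²⁺][CO3²⁻]/Ksp = (10.9×10^-3)(0.102×10^-3) / 4.074×10^-7 = 2.73

Ω = 2.73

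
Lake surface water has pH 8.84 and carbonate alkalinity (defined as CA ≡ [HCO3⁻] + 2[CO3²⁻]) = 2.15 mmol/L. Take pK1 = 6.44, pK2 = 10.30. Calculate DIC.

CA = [HCO3⁻] + 2[CO3²⁻] = (α₁ + 2α₂)·DIC
At pH 8.84: [H⁺]/K1 = 10^-2.40 = 0.0039811, K2/[H⁺] = 10^-1.46 = 0.034674
α₁ = 1/(1 + 0.0039811 + 0.034674) = 1/1.0387 = 0.9628; α₂ = α₁·K2/[H⁺] = 0.03338
α₁ + 2α₂ = 1.0296
DIC = CA / (α₁ + 2α₂) = 2.15 / 1.0296 = 2.09 mmol/L

DIC = 2.09 mmol/L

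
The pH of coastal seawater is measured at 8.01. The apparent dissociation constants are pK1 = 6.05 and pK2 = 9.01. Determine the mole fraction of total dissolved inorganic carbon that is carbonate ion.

α₂ = 1 / (1 + [H⁺]/K2 + [H⁺]²/(K1K2)) = 1 / (1 + 10^+1.00 + 10^-0.96)
   = 1 / (1 + 10.000 + 0.10965) = 1/11.110 = 0.09001

α₂ = 0.0900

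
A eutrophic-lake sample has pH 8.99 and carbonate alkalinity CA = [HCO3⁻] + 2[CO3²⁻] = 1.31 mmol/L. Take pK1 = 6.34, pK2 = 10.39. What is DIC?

CA = [HCO3⁻] + 2[CO3²⁻] = (α₁ + 2α₂)·DIC
At pH 8.99: [H⁺]/K1 = 10^-2.65 = 0.0022387, K2/[H⁺] = 10^-1.40 = 0.039811
α₁ = 1/(1 + 0.0022387 + 0.039811) = 1/1.0420 = 0.9596; α₂ = α₁·K2/[H⁺] = 0.03820
α₁ + 2α₂ = 1.0361
DIC = CA / (α₁ + 2α₂) = 1.31 / 1.0361 = 1.26 mmol/L

DIC = 1.26 mmol/L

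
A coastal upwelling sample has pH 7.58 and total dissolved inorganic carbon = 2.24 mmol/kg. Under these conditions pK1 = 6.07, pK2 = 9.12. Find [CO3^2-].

[CO3²⁻] = 0.0610 mmol/kg

α₂ = 1 / (1 + [H⁺]/K2 + [H⁺]²/(K1K2)) = 1 / (1 + 10^+1.54 + 10^+0.03)
   = 1 / (1 + 34.674 + 1.0715) = 1/36.745 = 0.02721
[CO3²⁻] = α₂ × DIC = 0.02721 × 2.24 = 0.0610 mmol/kg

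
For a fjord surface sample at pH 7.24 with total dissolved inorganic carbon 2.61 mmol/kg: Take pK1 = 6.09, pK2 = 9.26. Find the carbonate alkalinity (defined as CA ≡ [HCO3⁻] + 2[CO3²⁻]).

CA = 2.46 mmol/kg

CA = [HCO3⁻] + 2[CO3²⁻] = (α₁ + 2α₂)·DIC
At pH 7.24: [H⁺]/K1 = 10^-1.15 = 0.070795, K2/[H⁺] = 10^-2.02 = 0.0095499
α₁ = 1/(1 + 0.070795 + 0.0095499) = 1/1.0803 = 0.9256; α₂ = α₁·K2/[H⁺] = 0.008840
α₁ + 2α₂ = 0.9433
CA = 0.9433 × 2.61 = 2.46 mmol/kg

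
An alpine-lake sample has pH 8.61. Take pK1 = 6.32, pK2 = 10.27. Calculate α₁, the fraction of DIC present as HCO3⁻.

α₁ = 1 / (1 + [H⁺]/K1 + K2/[H⁺]) = 1 / (1 + 10^-2.29 + 10^-1.66)
   = 1 / (1 + 0.0051286 + 0.021878) = 1/1.0270 = 0.9737

α₁ = 0.974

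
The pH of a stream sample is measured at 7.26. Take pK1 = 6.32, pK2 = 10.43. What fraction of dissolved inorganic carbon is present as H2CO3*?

α₀ = 0.103

α₀ = 1 / (1 + K1/[H⁺] + K1K2/[H⁺]²) = 1 / (1 + 10^+0.94 + 10^-2.23)
   = 1 / (1 + 8.7096 + 0.0058884) = 1/9.7155 = 0.1029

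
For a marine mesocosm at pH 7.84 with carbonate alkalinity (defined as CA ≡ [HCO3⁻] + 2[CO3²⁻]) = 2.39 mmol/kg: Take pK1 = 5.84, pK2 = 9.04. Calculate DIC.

DIC = 2.28 mmol/kg

CA = [HCO3⁻] + 2[CO3²⁻] = (α₁ + 2α₂)·DIC
At pH 7.84: [H⁺]/K1 = 10^-2.00 = 0.010000, K2/[H⁺] = 10^-1.20 = 0.063096
α₁ = 1/(1 + 0.010000 + 0.063096) = 1/1.0731 = 0.9319; α₂ = α₁·K2/[H⁺] = 0.05880
α₁ + 2α₂ = 1.0495
DIC = CA / (α₁ + 2α₂) = 2.39 / 1.0495 = 2.28 mmol/kg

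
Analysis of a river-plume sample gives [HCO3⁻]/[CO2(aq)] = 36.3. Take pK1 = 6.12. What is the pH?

pH = 7.68

From K1 = [H⁺][HCO3⁻]/[CO2(aq)]:  pH = pK1 + log₁₀([HCO3⁻]/[CO2(aq)])
log₁₀(36.3) = +1.560
pH = 6.12 + (+1.560) = 7.68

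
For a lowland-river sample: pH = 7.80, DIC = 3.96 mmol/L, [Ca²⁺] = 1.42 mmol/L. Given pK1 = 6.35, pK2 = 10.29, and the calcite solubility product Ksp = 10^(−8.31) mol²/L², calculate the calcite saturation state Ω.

Ω = 3.58

α₂ = 1 / (1 + [H⁺]/K2 + [H⁺]²/(K1K2)) = 1 / (1 + 10^+2.49 + 10^+1.04)
   = 1 / (1 + 309.03 + 10.965) = 1/320.99 = 0.003115
[CO3²⁻] = α₂ × DIC = 0.003115 × 3.96 = 0.01234 mmol/L = 12.34 μmol/L
Ksp = 10^(−8.31) = 4.898×10^-9
Ω = [Ca²⁺][CO3²⁻]/Ksp = (1.42×10^-3)(1.234×10^-5) / 4.898×10^-9 = 3.58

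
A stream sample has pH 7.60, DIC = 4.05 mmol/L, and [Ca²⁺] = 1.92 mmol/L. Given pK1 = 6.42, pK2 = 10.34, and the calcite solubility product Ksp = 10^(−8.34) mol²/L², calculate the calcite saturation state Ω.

α₂ = 1 / (1 + [H⁺]/K2 + [H⁺]²/(K1K2)) = 1 / (1 + 10^+2.74 + 10^+1.56)
   = 1 / (1 + 549.54 + 36.308) = 1/586.85 = 0.001704
[CO3²⁻] = α₂ × DIC = 0.001704 × 4.05 = 0.006901 mmol/L = 6.901 μmol/L
Ksp = 10^(−8.34) = 4.571×10^-9
Ω = [Ca²⁺][CO3²⁻]/Ksp = (1.92×10^-3)(6.901×10^-6) / 4.571×10^-9 = 2.90

Ω = 2.90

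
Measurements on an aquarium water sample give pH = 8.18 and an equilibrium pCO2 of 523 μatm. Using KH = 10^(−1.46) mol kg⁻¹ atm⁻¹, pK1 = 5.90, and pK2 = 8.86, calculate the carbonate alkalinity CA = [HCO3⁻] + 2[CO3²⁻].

CA = 4.90 mmol/kg

[CO2*] = KH · pCO2 = 10^(−1.46) × 523×10^-6 = 1.813×10^-5 mol/kg
α₀ = 1/(1 + K1/[H⁺] + K1K2/[H⁺]²) = 1/(1 + 10^+2.28 + 10^+1.60) = 0.004322
DIC = [CO2*]/α₀ = 1.813×10^-5 / 0.004322 = 4.196 mmol/kg
CA = (α₁ + 2α₂)·DIC = (0.8236 + 2×0.1721) × 4.196 = 4.90 mmol/kg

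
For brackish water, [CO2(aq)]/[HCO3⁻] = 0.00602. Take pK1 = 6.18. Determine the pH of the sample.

pH = 8.40

From K1 = [H⁺][HCO3⁻]/[CO2(aq)]:  pH = pK1 − log₁₀([CO2(aq)]/[HCO3⁻])
log₁₀(0.00602) = -2.220
pH = 6.18 − (-2.220) = 8.40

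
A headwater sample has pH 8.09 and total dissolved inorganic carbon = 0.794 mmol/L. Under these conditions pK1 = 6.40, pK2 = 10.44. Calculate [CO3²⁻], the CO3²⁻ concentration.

[CO3²⁻] = 3.46 μmol/L

α₂ = 1 / (1 + [H⁺]/K2 + [H⁺]²/(K1K2)) = 1 / (1 + 10^+2.35 + 10^+0.66)
   = 1 / (1 + 223.87 + 4.5709) = 1/229.44 = 0.004358
[CO3²⁻] = α₂ × DIC = 0.004358 × 0.794 = 0.00346 mmol/L = 3.46 μmol/L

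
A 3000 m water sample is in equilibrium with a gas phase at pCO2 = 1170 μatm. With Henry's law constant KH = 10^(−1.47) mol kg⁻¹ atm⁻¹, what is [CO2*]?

[CO2*] = 39.6 μmol/kg

KH = 10^(−1.47) = 3.388×10^-2 mol kg⁻¹ atm⁻¹
[CO2*] = KH · pCO2 = 3.388×10^-2 × 1170×10^-6 atm = 3.96×10^-5 mol/kg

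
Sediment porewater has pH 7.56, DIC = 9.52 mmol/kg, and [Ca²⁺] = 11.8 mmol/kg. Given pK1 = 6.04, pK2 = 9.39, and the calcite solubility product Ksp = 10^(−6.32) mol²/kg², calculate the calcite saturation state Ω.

Ω = 3.32

α₂ = 1 / (1 + [H⁺]/K2 + [H⁺]²/(K1K2)) = 1 / (1 + 10^+1.83 + 10^+0.31)
   = 1 / (1 + 67.608 + 2.0417) = 1/70.650 = 0.01415
[CO3²⁻] = α₂ × DIC = 0.01415 × 9.52 = 0.1347 mmol/kg
Ksp = 10^(−6.32) = 4.786×10^-7
Ω = [Ca²⁺][CO3²⁻]/Ksp = (11.8×10^-3)(1.347×10^-4) / 4.786×10^-7 = 3.32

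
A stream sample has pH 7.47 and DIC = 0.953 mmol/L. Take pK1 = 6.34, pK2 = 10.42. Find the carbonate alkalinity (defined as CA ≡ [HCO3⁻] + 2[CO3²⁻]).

CA = [HCO3⁻] + 2[CO3²⁻] = (α₁ + 2α₂)·DIC
At pH 7.47: [H⁺]/K1 = 10^-1.13 = 0.074131, K2/[H⁺] = 10^-2.95 = 0.0011220
α₁ = 1/(1 + 0.074131 + 0.0011220) = 1/1.0753 = 0.9300; α₂ = α₁·K2/[H⁺] = 0.001043
α₁ + 2α₂ = 0.9321
CA = 0.9321 × 0.953 = 0.888 mmol/L

CA = 0.888 mmol/L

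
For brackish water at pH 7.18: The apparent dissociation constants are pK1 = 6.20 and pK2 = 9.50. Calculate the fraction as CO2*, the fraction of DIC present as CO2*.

α₀ = 1 / (1 + K1/[H⁺] + K1K2/[H⁺]²) = 1 / (1 + 10^+0.98 + 10^-1.34)
   = 1 / (1 + 9.5499 + 0.045709) = 1/10.596 = 0.09438

α₀ = 0.0944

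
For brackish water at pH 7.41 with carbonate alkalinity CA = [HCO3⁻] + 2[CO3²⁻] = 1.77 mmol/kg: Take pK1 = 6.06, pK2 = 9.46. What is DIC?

DIC = 1.83 mmol/kg

CA = [HCO3⁻] + 2[CO3²⁻] = (α₁ + 2α₂)·DIC
At pH 7.41: [H⁺]/K1 = 10^-1.35 = 0.044668, K2/[H⁺] = 10^-2.05 = 0.0089125
α₁ = 1/(1 + 0.044668 + 0.0089125) = 1/1.0536 = 0.9491; α₂ = α₁·K2/[H⁺] = 0.008459
α₁ + 2α₂ = 0.9661
DIC = CA / (α₁ + 2α₂) = 1.77 / 0.9661 = 1.83 mmol/kg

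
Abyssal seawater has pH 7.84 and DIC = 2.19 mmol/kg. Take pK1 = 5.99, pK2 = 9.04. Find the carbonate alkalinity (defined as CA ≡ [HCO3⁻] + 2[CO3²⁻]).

CA = 2.29 mmol/kg

CA = [HCO3⁻] + 2[CO3²⁻] = (α₁ + 2α₂)·DIC
At pH 7.84: [H⁺]/K1 = 10^-1.85 = 0.014125, K2/[H⁺] = 10^-1.20 = 0.063096
α₁ = 1/(1 + 0.014125 + 0.063096) = 1/1.0772 = 0.9283; α₂ = α₁·K2/[H⁺] = 0.05857
α₁ + 2α₂ = 1.0455
CA = 1.0455 × 2.19 = 2.29 mmol/kg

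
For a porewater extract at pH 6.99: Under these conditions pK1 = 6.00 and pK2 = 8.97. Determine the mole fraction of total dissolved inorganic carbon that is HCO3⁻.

α₁ = 0.899

α₁ = 1 / (1 + [H⁺]/K1 + K2/[H⁺]) = 1 / (1 + 10^-0.99 + 10^-1.98)
   = 1 / (1 + 0.10233 + 0.010471) = 1/1.1128 = 0.8986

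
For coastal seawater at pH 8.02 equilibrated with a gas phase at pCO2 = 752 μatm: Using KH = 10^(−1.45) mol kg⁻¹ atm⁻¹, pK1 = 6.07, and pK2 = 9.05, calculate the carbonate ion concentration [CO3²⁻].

[CO2*] = KH · pCO2 = 10^(−1.45) × 752×10^-6 = 2.668×10^-5 mol/kg
α₀ = 1/(1 + K1/[H⁺] + K1K2/[H⁺]²) = 1/(1 + 10^+1.95 + 10^+0.92) = 0.01016
DIC = [CO2*]/α₀ = 2.668×10^-5 / 0.01016 = 2.627 mmol/kg
[CO3²⁻] = α₂·DIC; α₂ = 0.08449, so [CO3²⁻] = 0.08449 × 2.627 = 0.222 mmol/kg

[CO3²⁻] = 0.222 mmol/kg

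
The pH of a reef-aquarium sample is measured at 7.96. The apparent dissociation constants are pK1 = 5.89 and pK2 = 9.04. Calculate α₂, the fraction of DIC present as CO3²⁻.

α₂ = 1 / (1 + [H⁺]/K2 + [H⁺]²/(K1K2)) = 1 / (1 + 10^+1.08 + 10^-0.99)
   = 1 / (1 + 12.023 + 0.10233) = 1/13.125 = 0.07619

α₂ = 0.0762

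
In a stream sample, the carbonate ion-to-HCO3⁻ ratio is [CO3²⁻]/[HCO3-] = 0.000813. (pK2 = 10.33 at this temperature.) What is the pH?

From K2 = [H⁺][CO3²⁻]/[HCO3-]:  pH = pK2 + log₁₀([CO3²⁻]/[HCO3-])
log₁₀(0.000813) = -3.090
pH = 10.33 + (-3.090) = 7.24

pH = 7.24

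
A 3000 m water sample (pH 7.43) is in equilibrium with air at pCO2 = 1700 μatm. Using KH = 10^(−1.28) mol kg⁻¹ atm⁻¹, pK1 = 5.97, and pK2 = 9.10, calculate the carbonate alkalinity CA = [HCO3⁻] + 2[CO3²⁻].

CA = 2.68 mmol/kg

[CO2*] = KH · pCO2 = 10^(−1.28) × 1700×10^-6 = 8.922×10^-5 mol/kg
α₀ = 1/(1 + K1/[H⁺] + K1K2/[H⁺]²) = 1/(1 + 10^+1.46 + 10^-0.21) = 0.03283
DIC = [CO2*]/α₀ = 8.922×10^-5 / 0.03283 = 2.717 mmol/kg
CA = (α₁ + 2α₂)·DIC = (0.9469 + 2×0.02024) × 2.717 = 2.68 mmol/kg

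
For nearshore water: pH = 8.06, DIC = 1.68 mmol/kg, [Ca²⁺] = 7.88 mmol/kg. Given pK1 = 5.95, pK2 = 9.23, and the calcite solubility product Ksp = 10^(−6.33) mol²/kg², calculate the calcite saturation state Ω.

α₂ = 1 / (1 + [H⁺]/K2 + [H⁺]²/(K1K2)) = 1 / (1 + 10^+1.17 + 10^-0.94)
   = 1 / (1 + 14.791 + 0.11482) = 1/15.906 = 0.06287
[CO3²⁻] = α₂ × DIC = 0.06287 × 1.68 = 0.1056 mmol/kg
Ksp = 10^(−6.33) = 4.677×10^-7
Ω = [Ca²⁺][CO3²⁻]/Ksp = (7.88×10^-3)(1.056×10^-4) / 4.677×10^-7 = 1.78

Ω = 1.78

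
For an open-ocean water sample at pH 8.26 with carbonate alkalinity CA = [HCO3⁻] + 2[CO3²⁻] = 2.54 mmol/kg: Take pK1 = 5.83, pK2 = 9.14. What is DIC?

CA = [HCO3⁻] + 2[CO3²⁻] = (α₁ + 2α₂)·DIC
At pH 8.26: [H⁺]/K1 = 10^-2.43 = 0.0037154, K2/[H⁺] = 10^-0.88 = 0.13183
α₁ = 1/(1 + 0.0037154 + 0.13183) = 1/1.1355 = 0.8806; α₂ = α₁·K2/[H⁺] = 0.1161
α₁ + 2α₂ = 1.1128
DIC = CA / (α₁ + 2α₂) = 2.54 / 1.1128 = 2.28 mmol/kg

DIC = 2.28 mmol/kg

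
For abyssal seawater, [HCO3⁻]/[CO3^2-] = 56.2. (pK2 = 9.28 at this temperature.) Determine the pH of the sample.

pH = 7.53

From K2 = [H⁺][CO3^2-]/[HCO3⁻]:  pH = pK2 − log₁₀([HCO3⁻]/[CO3^2-])
log₁₀(56.2) = +1.750
pH = 9.28 − (+1.750) = 7.53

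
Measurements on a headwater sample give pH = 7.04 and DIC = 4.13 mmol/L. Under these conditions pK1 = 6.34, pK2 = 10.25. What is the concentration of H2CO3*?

α₀ = 1 / (1 + K1/[H⁺] + K1K2/[H⁺]²) = 1 / (1 + 10^+0.70 + 10^-2.51)
   = 1 / (1 + 5.0119 + 0.0030903) = 1/6.0150 = 0.1663
[CO2*] = α₀ × DIC = 0.1663 × 4.13 = 0.687 mmol/L

[CO2*] = 0.687 mmol/L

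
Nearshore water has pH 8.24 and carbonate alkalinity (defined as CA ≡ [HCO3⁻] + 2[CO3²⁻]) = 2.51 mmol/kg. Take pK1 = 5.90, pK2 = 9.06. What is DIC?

CA = [HCO3⁻] + 2[CO3²⁻] = (α₁ + 2α₂)·DIC
At pH 8.24: [H⁺]/K1 = 10^-2.34 = 0.0045709, K2/[H⁺] = 10^-0.82 = 0.15136
α₁ = 1/(1 + 0.0045709 + 0.15136) = 1/1.1559 = 0.8651; α₂ = α₁·K2/[H⁺] = 0.1309
α₁ + 2α₂ = 1.1270
DIC = CA / (α₁ + 2α₂) = 2.51 / 1.1270 = 2.23 mmol/kg

DIC = 2.23 mmol/kg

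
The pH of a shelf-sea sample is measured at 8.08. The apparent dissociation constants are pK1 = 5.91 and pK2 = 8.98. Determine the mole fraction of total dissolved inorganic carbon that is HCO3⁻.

α₁ = 0.883

α₁ = 1 / (1 + [H⁺]/K1 + K2/[H⁺]) = 1 / (1 + 10^-2.17 + 10^-0.90)
   = 1 / (1 + 0.0067608 + 0.12589) = 1/1.1327 = 0.8829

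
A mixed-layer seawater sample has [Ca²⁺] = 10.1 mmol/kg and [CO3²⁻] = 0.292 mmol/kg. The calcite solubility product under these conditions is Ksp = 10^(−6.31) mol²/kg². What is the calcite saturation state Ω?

Ksp = 10^(−6.31) = 4.898×10^-7
Ω = [Ca²⁺][CO3²⁻]/Ksp = (10.1×10^-3)(0.292×10^-3) / 4.898×10^-7 = 6.02

Ω = 6.02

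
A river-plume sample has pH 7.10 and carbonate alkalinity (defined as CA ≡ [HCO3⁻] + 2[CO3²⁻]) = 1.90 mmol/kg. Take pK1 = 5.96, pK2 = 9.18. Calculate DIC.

CA = [HCO3⁻] + 2[CO3²⁻] = (α₁ + 2α₂)·DIC
At pH 7.10: [H⁺]/K1 = 10^-1.14 = 0.072444, K2/[H⁺] = 10^-2.08 = 0.0083176
α₁ = 1/(1 + 0.072444 + 0.0083176) = 1/1.0808 = 0.9253; α₂ = α₁·K2/[H⁺] = 0.007696
α₁ + 2α₂ = 0.9407
DIC = CA / (α₁ + 2α₂) = 1.90 / 0.9407 = 2.02 mmol/kg

DIC = 2.02 mmol/kg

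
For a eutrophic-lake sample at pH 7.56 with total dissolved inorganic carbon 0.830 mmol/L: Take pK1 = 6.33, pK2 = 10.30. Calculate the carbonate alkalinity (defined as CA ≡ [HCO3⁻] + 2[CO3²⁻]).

CA = [HCO3⁻] + 2[CO3²⁻] = (α₁ + 2α₂)·DIC
At pH 7.56: [H⁺]/K1 = 10^-1.23 = 0.058884, K2/[H⁺] = 10^-2.74 = 0.0018197
α₁ = 1/(1 + 0.058884 + 0.0018197) = 1/1.0607 = 0.9428; α₂ = α₁·K2/[H⁺] = 0.001716
α₁ + 2α₂ = 0.9462
CA = 0.9462 × 0.830 = 0.785 mmol/L

CA = 0.785 mmol/L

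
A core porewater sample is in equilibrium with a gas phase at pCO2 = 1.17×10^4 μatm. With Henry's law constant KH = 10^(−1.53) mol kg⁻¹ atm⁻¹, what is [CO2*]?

KH = 10^(−1.53) = 2.951×10^-2 mol kg⁻¹ atm⁻¹
[CO2*] = KH · pCO2 = 2.951×10^-2 × 1.17×10^4×10^-6 atm = 3.45×10^-4 mol/kg

[CO2*] = 345 μmol/kg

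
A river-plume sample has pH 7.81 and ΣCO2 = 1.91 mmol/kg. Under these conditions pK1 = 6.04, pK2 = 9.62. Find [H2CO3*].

[CO2*] = 0.0314 mmol/kg

α₀ = 1 / (1 + K1/[H⁺] + K1K2/[H⁺]²) = 1 / (1 + 10^+1.77 + 10^-0.04)
   = 1 / (1 + 58.884 + 0.91201) = 1/60.796 = 0.01645
[CO2*] = α₀ × DIC = 0.01645 × 1.91 = 0.0314 mmol/kg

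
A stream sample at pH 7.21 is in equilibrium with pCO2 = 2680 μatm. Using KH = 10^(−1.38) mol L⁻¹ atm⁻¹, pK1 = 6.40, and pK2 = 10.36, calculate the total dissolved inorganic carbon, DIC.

DIC = 0.834 mmol/L

[CO2*] = KH · pCO2 = 10^(−1.38) × 2680×10^-6 = 1.117×10^-4 mol/L
α₀ = 1/(1 + K1/[H⁺] + K1K2/[H⁺]²) = 1/(1 + 10^+0.81 + 10^-2.34) = 0.1340
DIC = [CO2*]/α₀ = 1.117×10^-4 / 0.1340 = 0.834 mmol/L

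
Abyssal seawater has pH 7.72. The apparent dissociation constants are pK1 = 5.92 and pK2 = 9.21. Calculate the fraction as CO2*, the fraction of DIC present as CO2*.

α₀ = 1 / (1 + K1/[H⁺] + K1K2/[H⁺]²) = 1 / (1 + 10^+1.80 + 10^+0.31)
   = 1 / (1 + 63.096 + 2.0417) = 1/66.137 = 0.01512

α₀ = 0.0151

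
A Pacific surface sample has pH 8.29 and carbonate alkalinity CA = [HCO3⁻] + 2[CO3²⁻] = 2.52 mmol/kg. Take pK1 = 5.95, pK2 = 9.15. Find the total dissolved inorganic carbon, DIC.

CA = [HCO3⁻] + 2[CO3²⁻] = (α₁ + 2α₂)·DIC
At pH 8.29: [H⁺]/K1 = 10^-2.34 = 0.0045709, K2/[H⁺] = 10^-0.86 = 0.13804
α₁ = 1/(1 + 0.0045709 + 0.13804) = 1/1.1426 = 0.8752; α₂ = α₁·K2/[H⁺] = 0.1208
α₁ + 2α₂ = 1.1168
DIC = CA / (α₁ + 2α₂) = 2.52 / 1.1168 = 2.26 mmol/kg

DIC = 2.26 mmol/kg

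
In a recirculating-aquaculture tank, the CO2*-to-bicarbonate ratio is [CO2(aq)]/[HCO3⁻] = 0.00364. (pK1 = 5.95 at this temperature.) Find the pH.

From K1 = [H⁺][HCO3⁻]/[CO2(aq)]:  pH = pK1 − log₁₀([CO2(aq)]/[HCO3⁻])
log₁₀(0.00364) = -2.439
pH = 5.95 − (-2.439) = 8.39

pH = 8.39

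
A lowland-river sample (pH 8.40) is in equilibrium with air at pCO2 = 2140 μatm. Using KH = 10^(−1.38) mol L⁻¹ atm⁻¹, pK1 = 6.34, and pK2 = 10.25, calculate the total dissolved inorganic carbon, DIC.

DIC = 10.5 mmol/L

[CO2*] = KH · pCO2 = 10^(−1.38) × 2140×10^-6 = 8.921×10^-5 mol/L
α₀ = 1/(1 + K1/[H⁺] + K1K2/[H⁺]²) = 1/(1 + 10^+2.06 + 10^+0.21) = 0.008515
DIC = [CO2*]/α₀ = 8.921×10^-5 / 0.008515 = 10.5 mmol/L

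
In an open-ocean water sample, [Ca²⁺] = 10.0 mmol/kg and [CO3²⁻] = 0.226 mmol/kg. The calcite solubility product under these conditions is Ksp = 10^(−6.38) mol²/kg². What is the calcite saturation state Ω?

Ω = 5.42

Ksp = 10^(−6.38) = 4.169×10^-7
Ω = [Ca²⁺][CO3²⁻]/Ksp = (10.0×10^-3)(0.226×10^-3) / 4.169×10^-7 = 5.42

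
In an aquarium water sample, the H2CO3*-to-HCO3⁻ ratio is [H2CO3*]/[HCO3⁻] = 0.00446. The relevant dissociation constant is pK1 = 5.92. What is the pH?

pH = 8.27

From K1 = [H⁺][HCO3⁻]/[H2CO3*]:  pH = pK1 − log₁₀([H2CO3*]/[HCO3⁻])
log₁₀(0.00446) = -2.351
pH = 5.92 − (-2.351) = 8.27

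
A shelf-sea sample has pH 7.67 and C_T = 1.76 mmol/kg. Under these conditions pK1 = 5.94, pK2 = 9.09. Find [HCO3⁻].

[HCO3⁻] = 1.67 mmol/kg

α₁ = 1 / (1 + [H⁺]/K1 + K2/[H⁺]) = 1 / (1 + 10^-1.73 + 10^-1.42)
   = 1 / (1 + 0.018621 + 0.038019) = 1/1.0566 = 0.9464
[HCO3⁻] = α₁ × DIC = 0.9464 × 1.76 = 1.67 mmol/kg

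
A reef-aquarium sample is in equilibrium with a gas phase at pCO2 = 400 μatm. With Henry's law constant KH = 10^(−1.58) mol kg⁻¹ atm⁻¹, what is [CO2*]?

[CO2*] = 10.5 μmol/kg

KH = 10^(−1.58) = 2.630×10^-2 mol kg⁻¹ atm⁻¹
[CO2*] = KH · pCO2 = 2.630×10^-2 × 400×10^-6 atm = 1.05×10^-5 mol/kg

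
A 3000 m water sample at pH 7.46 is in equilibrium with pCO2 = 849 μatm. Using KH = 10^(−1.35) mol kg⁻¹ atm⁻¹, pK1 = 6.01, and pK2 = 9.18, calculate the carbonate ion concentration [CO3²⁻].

[CO2*] = KH · pCO2 = 10^(−1.35) × 849×10^-6 = 3.792×10^-5 mol/kg
α₀ = 1/(1 + K1/[H⁺] + K1K2/[H⁺]²) = 1/(1 + 10^+1.45 + 10^-0.27) = 0.03365
DIC = [CO2*]/α₀ = 3.792×10^-5 / 0.03365 = 1.127 mmol/kg
[CO3²⁻] = α₂·DIC; α₂ = 0.01807, so [CO3²⁻] = 0.01807 × 1.127 = 0.0204 mmol/kg

[CO3²⁻] = 0.0204 mmol/kg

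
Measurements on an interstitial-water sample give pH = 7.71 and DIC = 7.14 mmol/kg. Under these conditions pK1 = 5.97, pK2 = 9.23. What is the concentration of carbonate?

α₂ = 1 / (1 + [H⁺]/K2 + [H⁺]²/(K1K2)) = 1 / (1 + 10^+1.52 + 10^-0.22)
   = 1 / (1 + 33.113 + 0.60256) = 1/34.716 = 0.02881
[CO3²⁻] = α₂ × DIC = 0.02881 × 7.14 = 0.206 mmol/kg

[CO3²⁻] = 0.206 mmol/kg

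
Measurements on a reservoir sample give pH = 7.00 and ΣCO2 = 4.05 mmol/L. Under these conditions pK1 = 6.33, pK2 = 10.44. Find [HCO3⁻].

[HCO3⁻] = 3.34 mmol/L

α₁ = 1 / (1 + [H⁺]/K1 + K2/[H⁺]) = 1 / (1 + 10^-0.67 + 10^-3.44)
   = 1 / (1 + 0.21380 + 0.00036308) = 1/1.2142 = 0.8236
[HCO3⁻] = α₁ × DIC = 0.8236 × 4.05 = 3.34 mmol/L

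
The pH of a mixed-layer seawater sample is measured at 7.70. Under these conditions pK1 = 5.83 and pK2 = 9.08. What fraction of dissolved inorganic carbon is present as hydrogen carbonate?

α₁ = 1 / (1 + [H⁺]/K1 + K2/[H⁺]) = 1 / (1 + 10^-1.87 + 10^-1.38)
   = 1 / (1 + 0.013490 + 0.041687) = 1/1.0552 = 0.9477

α₁ = 0.948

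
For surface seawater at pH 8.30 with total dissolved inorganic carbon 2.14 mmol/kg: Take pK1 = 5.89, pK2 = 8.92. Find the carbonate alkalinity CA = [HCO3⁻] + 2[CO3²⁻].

CA = [HCO3⁻] + 2[CO3²⁻] = (α₁ + 2α₂)·DIC
At pH 8.30: [H⁺]/K1 = 10^-2.41 = 0.0038905, K2/[H⁺] = 10^-0.62 = 0.23988
α₁ = 1/(1 + 0.0038905 + 0.23988) = 1/1.2438 = 0.8040; α₂ = α₁·K2/[H⁺] = 0.1929
α₁ + 2α₂ = 1.1897
CA = 1.1897 × 2.14 = 2.55 mmol/kg

CA = 2.55 mmol/kg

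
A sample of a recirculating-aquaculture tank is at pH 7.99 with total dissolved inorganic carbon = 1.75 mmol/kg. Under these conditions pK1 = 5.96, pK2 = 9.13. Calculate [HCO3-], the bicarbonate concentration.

α₁ = 1 / (1 + [H⁺]/K1 + K2/[H⁺]) = 1 / (1 + 10^-2.03 + 10^-1.14)
   = 1 / (1 + 0.0093325 + 0.072444) = 1/1.0818 = 0.9244
[HCO3⁻] = α₁ × DIC = 0.9244 × 1.75 = 1.62 mmol/kg

[HCO3⁻] = 1.62 mmol/kg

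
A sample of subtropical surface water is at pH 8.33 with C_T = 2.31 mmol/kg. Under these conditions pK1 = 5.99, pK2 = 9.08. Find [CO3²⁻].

[CO3²⁻] = 0.347 mmol/kg

α₂ = 1 / (1 + [H⁺]/K2 + [H⁺]²/(K1K2)) = 1 / (1 + 10^+0.75 + 10^-1.59)
   = 1 / (1 + 5.6234 + 0.025704) = 1/6.6491 = 0.1504
[CO3²⁻] = α₂ × DIC = 0.1504 × 2.31 = 0.347 mmol/kg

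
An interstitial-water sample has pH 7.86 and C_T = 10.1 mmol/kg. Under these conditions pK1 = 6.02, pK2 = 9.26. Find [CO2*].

α₀ = 1 / (1 + K1/[H⁺] + K1K2/[H⁺]²) = 1 / (1 + 10^+1.84 + 10^+0.44)
   = 1 / (1 + 69.183 + 2.7542) = 1/72.937 = 0.01371
[CO2*] = α₀ × DIC = 0.01371 × 10.1 = 0.138 mmol/kg

[CO2*] = 0.138 mmol/kg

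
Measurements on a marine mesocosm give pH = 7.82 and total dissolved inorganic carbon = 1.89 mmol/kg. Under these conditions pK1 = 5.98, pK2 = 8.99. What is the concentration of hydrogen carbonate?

[HCO3⁻] = 1.75 mmol/kg

α₁ = 1 / (1 + [H⁺]/K1 + K2/[H⁺]) = 1 / (1 + 10^-1.84 + 10^-1.17)
   = 1 / (1 + 0.014454 + 0.067608) = 1/1.0821 = 0.9242
[HCO3⁻] = α₁ × DIC = 0.9242 × 1.89 = 1.75 mmol/kg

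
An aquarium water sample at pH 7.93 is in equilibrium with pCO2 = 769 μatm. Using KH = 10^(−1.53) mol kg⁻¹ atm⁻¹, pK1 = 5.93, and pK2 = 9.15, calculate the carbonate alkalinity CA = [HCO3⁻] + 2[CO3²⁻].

CA = 2.54 mmol/kg

[CO2*] = KH · pCO2 = 10^(−1.53) × 769×10^-6 = 2.269×10^-5 mol/kg
α₀ = 1/(1 + K1/[H⁺] + K1K2/[H⁺]²) = 1/(1 + 10^+2.00 + 10^+0.78) = 0.009344
DIC = [CO2*]/α₀ = 2.269×10^-5 / 0.009344 = 2.429 mmol/kg
CA = (α₁ + 2α₂)·DIC = (0.9344 + 2×0.05630) × 2.429 = 2.54 mmol/kg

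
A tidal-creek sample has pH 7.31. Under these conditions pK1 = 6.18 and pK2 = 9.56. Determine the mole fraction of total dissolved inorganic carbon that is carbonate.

α₂ = 1 / (1 + [H⁺]/K2 + [H⁺]²/(K1K2)) = 1 / (1 + 10^+2.25 + 10^+1.12)
   = 1 / (1 + 177.83 + 13.183) = 1/192.01 = 0.005208

α₂ = 0.00521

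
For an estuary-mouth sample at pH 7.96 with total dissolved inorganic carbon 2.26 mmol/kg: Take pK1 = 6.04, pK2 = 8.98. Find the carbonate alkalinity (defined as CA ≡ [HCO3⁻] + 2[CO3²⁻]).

CA = 2.43 mmol/kg

CA = [HCO3⁻] + 2[CO3²⁻] = (α₁ + 2α₂)·DIC
At pH 7.96: [H⁺]/K1 = 10^-1.92 = 0.012023, K2/[H⁺] = 10^-1.02 = 0.095499
α₁ = 1/(1 + 0.012023 + 0.095499) = 1/1.1075 = 0.9029; α₂ = α₁·K2/[H⁺] = 0.08623
α₁ + 2α₂ = 1.0754
CA = 1.0754 × 2.26 = 2.43 mmol/kg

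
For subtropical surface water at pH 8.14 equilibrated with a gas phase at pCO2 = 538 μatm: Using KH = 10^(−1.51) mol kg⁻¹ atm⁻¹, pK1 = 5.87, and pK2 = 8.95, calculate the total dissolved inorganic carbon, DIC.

[CO2*] = KH · pCO2 = 10^(−1.51) × 538×10^-6 = 1.663×10^-5 mol/kg
α₀ = 1/(1 + K1/[H⁺] + K1K2/[H⁺]²) = 1/(1 + 10^+2.27 + 10^+1.46) = 0.004629
DIC = [CO2*]/α₀ = 1.663×10^-5 / 0.004629 = 3.59 mmol/kg

DIC = 3.59 mmol/kg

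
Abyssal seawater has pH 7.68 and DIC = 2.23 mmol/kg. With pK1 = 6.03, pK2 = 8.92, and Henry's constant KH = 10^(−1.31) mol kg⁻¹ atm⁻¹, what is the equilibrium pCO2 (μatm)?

pCO2 = 944 μatm

α₀ = 1 / (1 + K1/[H⁺] + K1K2/[H⁺]²) = 1 / (1 + 10^+1.65 + 10^+0.41)
   = 1 / (1 + 44.668 + 2.5704) = 1/48.239 = 0.02073
[CO2*] = α₀ × DIC = 0.02073 × 2.23 = 0.04623 mmol/kg
pCO2 = [CO2*]/KH = 4.623×10^-5 / 4.898×10^-2 = 944 μatm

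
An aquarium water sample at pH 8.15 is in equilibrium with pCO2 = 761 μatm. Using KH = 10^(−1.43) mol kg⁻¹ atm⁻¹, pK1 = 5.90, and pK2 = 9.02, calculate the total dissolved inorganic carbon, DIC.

[CO2*] = KH · pCO2 = 10^(−1.43) × 761×10^-6 = 2.827×10^-5 mol/kg
α₀ = 1/(1 + K1/[H⁺] + K1K2/[H⁺]²) = 1/(1 + 10^+2.25 + 10^+1.38) = 0.004931
DIC = [CO2*]/α₀ = 2.827×10^-5 / 0.004931 = 5.73 mmol/kg

DIC = 5.73 mmol/kg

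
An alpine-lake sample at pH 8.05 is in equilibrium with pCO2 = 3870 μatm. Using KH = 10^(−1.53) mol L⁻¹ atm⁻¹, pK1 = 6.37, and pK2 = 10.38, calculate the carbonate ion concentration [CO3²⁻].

[CO3²⁻] = 0.0256 mmol/L

[CO2*] = KH · pCO2 = 10^(−1.53) × 3870×10^-6 = 1.142×10^-4 mol/L
α₀ = 1/(1 + K1/[H⁺] + K1K2/[H⁺]²) = 1/(1 + 10^+1.68 + 10^-0.65) = 0.02037
DIC = [CO2*]/α₀ = 1.142×10^-4 / 0.02037 = 5.606 mmol/L
[CO3²⁻] = α₂·DIC; α₂ = 0.004561, so [CO3²⁻] = 0.004561 × 5.606 = 0.0256 mmol/L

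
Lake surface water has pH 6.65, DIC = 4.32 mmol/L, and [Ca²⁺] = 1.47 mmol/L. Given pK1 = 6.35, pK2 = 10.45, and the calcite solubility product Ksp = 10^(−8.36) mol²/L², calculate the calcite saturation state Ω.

α₂ = 1 / (1 + [H⁺]/K2 + [H⁺]²/(K1K2)) = 1 / (1 + 10^+3.80 + 10^+3.50)
   = 1 / (1 + 6309.6 + 3162.3) = 1/9472.9 = 0.0001056
[CO3²⁻] = α₂ × DIC = 0.0001056 × 4.32 = 0.0004560 mmol/L = 0.4560 μmol/L
Ksp = 10^(−8.36) = 4.365×10^-9
Ω = [Ca²⁺][CO3²⁻]/Ksp = (1.47×10^-3)(4.560×10^-7) / 4.365×10^-9 = 0.154

Ω = 0.154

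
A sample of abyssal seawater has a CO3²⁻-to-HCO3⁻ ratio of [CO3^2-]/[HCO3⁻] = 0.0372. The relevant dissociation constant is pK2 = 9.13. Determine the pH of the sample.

From K2 = [H⁺][CO3^2-]/[HCO3⁻]:  pH = pK2 + log₁₀([CO3^2-]/[HCO3⁻])
log₁₀(0.0372) = -1.429
pH = 9.13 + (-1.429) = 7.70

pH = 7.70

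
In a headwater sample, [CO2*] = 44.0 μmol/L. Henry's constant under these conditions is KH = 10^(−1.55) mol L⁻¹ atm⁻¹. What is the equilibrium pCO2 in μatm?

pCO2 = 1560 μatm

KH = 10^(−1.55) = 2.818×10^-2 mol L⁻¹ atm⁻¹
pCO2 = [CO2*]/KH = 44.0×10^-6 / 2.818×10^-2 = 1.56×10^-3 atm = 1560 μatm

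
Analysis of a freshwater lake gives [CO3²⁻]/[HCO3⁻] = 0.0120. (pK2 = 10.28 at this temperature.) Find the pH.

From K2 = [H⁺][CO3²⁻]/[HCO3⁻]:  pH = pK2 + log₁₀([CO3²⁻]/[HCO3⁻])
log₁₀(0.0120) = -1.921
pH = 10.28 + (-1.921) = 8.36

pH = 8.36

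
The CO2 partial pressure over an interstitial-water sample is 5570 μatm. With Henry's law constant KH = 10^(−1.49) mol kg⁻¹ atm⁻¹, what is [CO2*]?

KH = 10^(−1.49) = 3.236×10^-2 mol kg⁻¹ atm⁻¹
[CO2*] = KH · pCO2 = 3.236×10^-2 × 5570×10^-6 atm = 1.80×10^-4 mol/kg

[CO2*] = 180 μmol/kg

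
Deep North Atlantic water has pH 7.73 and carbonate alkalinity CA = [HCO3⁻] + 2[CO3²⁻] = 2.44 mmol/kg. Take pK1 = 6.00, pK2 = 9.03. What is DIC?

CA = [HCO3⁻] + 2[CO3²⁻] = (α₁ + 2α₂)·DIC
At pH 7.73: [H⁺]/K1 = 10^-1.73 = 0.018621, K2/[H⁺] = 10^-1.30 = 0.050119
α₁ = 1/(1 + 0.018621 + 0.050119) = 1/1.0687 = 0.9357; α₂ = α₁·K2/[H⁺] = 0.04690
α₁ + 2α₂ = 1.0295
DIC = CA / (α₁ + 2α₂) = 2.44 / 1.0295 = 2.37 mmol/kg

DIC = 2.37 mmol/kg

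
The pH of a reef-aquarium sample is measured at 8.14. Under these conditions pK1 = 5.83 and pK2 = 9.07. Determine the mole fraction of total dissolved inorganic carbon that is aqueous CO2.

α₀ = 1 / (1 + K1/[H⁺] + K1K2/[H⁺]²) = 1 / (1 + 10^+2.31 + 10^+1.38)
   = 1 / (1 + 204.17 + 23.988) = 1/229.16 = 0.004364

α₀ = 0.00436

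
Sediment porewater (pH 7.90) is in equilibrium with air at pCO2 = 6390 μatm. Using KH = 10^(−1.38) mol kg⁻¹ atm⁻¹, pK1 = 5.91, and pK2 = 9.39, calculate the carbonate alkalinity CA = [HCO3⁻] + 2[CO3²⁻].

[CO2*] = KH · pCO2 = 10^(−1.38) × 6390×10^-6 = 2.664×10^-4 mol/kg
α₀ = 1/(1 + K1/[H⁺] + K1K2/[H⁺]²) = 1/(1 + 10^+1.99 + 10^+0.50) = 0.009815
DIC = [CO2*]/α₀ = 2.664×10^-4 / 0.009815 = 27.14 mmol/kg
CA = (α₁ + 2α₂)·DIC = (0.9591 + 2×0.03104) × 27.14 = 27.7 mmol/kg

CA = 27.7 mmol/kg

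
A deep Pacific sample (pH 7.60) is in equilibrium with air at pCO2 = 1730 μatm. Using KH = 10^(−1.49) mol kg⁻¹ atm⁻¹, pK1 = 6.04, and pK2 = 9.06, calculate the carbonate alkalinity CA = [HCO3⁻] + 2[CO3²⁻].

[CO2*] = KH · pCO2 = 10^(−1.49) × 1730×10^-6 = 5.598×10^-5 mol/kg
α₀ = 1/(1 + K1/[H⁺] + K1K2/[H⁺]²) = 1/(1 + 10^+1.56 + 10^+0.10) = 0.02593
DIC = [CO2*]/α₀ = 5.598×10^-5 / 0.02593 = 2.159 mmol/kg
CA = (α₁ + 2α₂)·DIC = (0.9414 + 2×0.03264) × 2.159 = 2.17 mmol/kg

CA = 2.17 mmol/kg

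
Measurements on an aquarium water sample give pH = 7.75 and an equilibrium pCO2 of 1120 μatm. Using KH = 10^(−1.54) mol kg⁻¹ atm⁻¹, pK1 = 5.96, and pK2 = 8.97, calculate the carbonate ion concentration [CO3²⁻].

[CO3²⁻] = 0.120 mmol/kg

[CO2*] = KH · pCO2 = 10^(−1.54) × 1120×10^-6 = 3.230×10^-5 mol/kg
α₀ = 1/(1 + K1/[H⁺] + K1K2/[H⁺]²) = 1/(1 + 10^+1.79 + 10^+0.57) = 0.01507
DIC = [CO2*]/α₀ = 3.230×10^-5 / 0.01507 = 2.144 mmol/kg
[CO3²⁻] = α₂·DIC; α₂ = 0.05598, so [CO3²⁻] = 0.05598 × 2.144 = 0.120 mmol/kg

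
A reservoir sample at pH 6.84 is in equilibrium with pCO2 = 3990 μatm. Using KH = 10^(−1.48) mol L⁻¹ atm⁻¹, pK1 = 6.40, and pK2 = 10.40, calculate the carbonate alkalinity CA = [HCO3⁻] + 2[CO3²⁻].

[CO2*] = KH · pCO2 = 10^(−1.48) × 3990×10^-6 = 1.321×10^-4 mol/L
α₀ = 1/(1 + K1/[H⁺] + K1K2/[H⁺]²) = 1/(1 + 10^+0.44 + 10^-3.12) = 0.2663
DIC = [CO2*]/α₀ = 1.321×10^-4 / 0.2663 = 0.4961 mmol/L
CA = (α₁ + 2α₂)·DIC = (0.7335 + 2×0.0002020) × 0.4961 = 0.364 mmol/L

CA = 0.364 mmol/L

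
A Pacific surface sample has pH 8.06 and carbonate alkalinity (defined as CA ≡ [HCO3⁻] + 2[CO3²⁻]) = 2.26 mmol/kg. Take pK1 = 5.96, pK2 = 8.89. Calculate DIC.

DIC = 2.02 mmol/kg

CA = [HCO3⁻] + 2[CO3²⁻] = (α₁ + 2α₂)·DIC
At pH 8.06: [H⁺]/K1 = 10^-2.10 = 0.0079433, K2/[H⁺] = 10^-0.83 = 0.14791
α₁ = 1/(1 + 0.0079433 + 0.14791) = 1/1.1559 = 0.8652; α₂ = α₁·K2/[H⁺] = 0.1280
α₁ + 2α₂ = 1.1211
DIC = CA / (α₁ + 2α₂) = 2.26 / 1.1211 = 2.02 mmol/kg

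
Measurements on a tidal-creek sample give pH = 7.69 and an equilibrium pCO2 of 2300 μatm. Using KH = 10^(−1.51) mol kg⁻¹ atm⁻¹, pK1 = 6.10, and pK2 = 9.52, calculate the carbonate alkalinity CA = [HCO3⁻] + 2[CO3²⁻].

[CO2*] = KH · pCO2 = 10^(−1.51) × 2300×10^-6 = 7.108×10^-5 mol/kg
α₀ = 1/(1 + K1/[H⁺] + K1K2/[H⁺]²) = 1/(1 + 10^+1.59 + 10^-0.24) = 0.02470
DIC = [CO2*]/α₀ = 7.108×10^-5 / 0.02470 = 2.877 mmol/kg
CA = (α₁ + 2α₂)·DIC = (0.9611 + 2×0.01422) × 2.877 = 2.85 mmol/kg

CA = 2.85 mmol/kg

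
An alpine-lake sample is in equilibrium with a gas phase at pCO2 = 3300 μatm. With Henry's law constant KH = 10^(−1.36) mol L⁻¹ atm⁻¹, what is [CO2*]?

[CO2*] = 144 μmol/L

KH = 10^(−1.36) = 4.365×10^-2 mol L⁻¹ atm⁻¹
[CO2*] = KH · pCO2 = 4.365×10^-2 × 3300×10^-6 atm = 1.44×10^-4 mol/L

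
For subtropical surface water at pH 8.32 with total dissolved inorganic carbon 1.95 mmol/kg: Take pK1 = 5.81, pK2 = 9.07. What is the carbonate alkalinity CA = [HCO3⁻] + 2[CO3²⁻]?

CA = 2.24 mmol/kg

CA = [HCO3⁻] + 2[CO3²⁻] = (α₁ + 2α₂)·DIC
At pH 8.32: [H⁺]/K1 = 10^-2.51 = 0.0030903, K2/[H⁺] = 10^-0.75 = 0.17783
α₁ = 1/(1 + 0.0030903 + 0.17783) = 1/1.1809 = 0.8468; α₂ = α₁·K2/[H⁺] = 0.1506
α₁ + 2α₂ = 1.1480
CA = 1.1480 × 1.95 = 2.24 mmol/kg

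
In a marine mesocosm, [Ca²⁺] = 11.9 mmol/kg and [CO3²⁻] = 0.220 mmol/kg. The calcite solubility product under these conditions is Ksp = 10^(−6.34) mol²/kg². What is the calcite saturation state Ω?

Ω = 5.73

Ksp = 10^(−6.34) = 4.571×10^-7
Ω = [Ca²⁺][CO3²⁻]/Ksp = (11.9×10^-3)(0.220×10^-3) / 4.571×10^-7 = 5.73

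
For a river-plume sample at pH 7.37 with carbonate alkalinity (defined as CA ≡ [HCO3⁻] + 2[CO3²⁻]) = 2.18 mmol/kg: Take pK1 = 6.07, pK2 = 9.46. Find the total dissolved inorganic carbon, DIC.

CA = [HCO3⁻] + 2[CO3²⁻] = (α₁ + 2α₂)·DIC
At pH 7.37: [H⁺]/K1 = 10^-1.30 = 0.050119, K2/[H⁺] = 10^-2.09 = 0.0081283
α₁ = 1/(1 + 0.050119 + 0.0081283) = 1/1.0582 = 0.9450; α₂ = α₁·K2/[H⁺] = 0.007681
α₁ + 2α₂ = 0.9603
DIC = CA / (α₁ + 2α₂) = 2.18 / 0.9603 = 2.27 mmol/kg

DIC = 2.27 mmol/kg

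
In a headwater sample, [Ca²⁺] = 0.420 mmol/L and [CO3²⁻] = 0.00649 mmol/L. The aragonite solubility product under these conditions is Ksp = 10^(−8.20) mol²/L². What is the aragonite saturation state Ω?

Ω = 0.432

Ksp = 10^(−8.20) = 6.310×10^-9
Ω = [Ca²⁺][CO3²⁻]/Ksp = (0.420×10^-3)(0.00649×10^-3) / 6.310×10^-9 = 0.432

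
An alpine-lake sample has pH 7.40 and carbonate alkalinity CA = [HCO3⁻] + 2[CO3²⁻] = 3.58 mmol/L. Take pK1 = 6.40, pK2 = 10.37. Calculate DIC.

DIC = 3.93 mmol/L

CA = [HCO3⁻] + 2[CO3²⁻] = (α₁ + 2α₂)·DIC
At pH 7.40: [H⁺]/K1 = 10^-1.00 = 0.10000, K2/[H⁺] = 10^-2.97 = 0.0010715
α₁ = 1/(1 + 0.10000 + 0.0010715) = 1/1.1011 = 0.9082; α₂ = α₁·K2/[H⁺] = 0.0009732
α₁ + 2α₂ = 0.9102
DIC = CA / (α₁ + 2α₂) = 3.58 / 0.9102 = 3.93 mmol/L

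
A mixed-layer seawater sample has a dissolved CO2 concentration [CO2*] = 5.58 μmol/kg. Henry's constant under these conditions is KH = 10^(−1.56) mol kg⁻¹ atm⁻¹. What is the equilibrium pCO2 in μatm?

KH = 10^(−1.56) = 2.754×10^-2 mol kg⁻¹ atm⁻¹
pCO2 = [CO2*]/KH = 5.58×10^-6 / 2.754×10^-2 = 2.03×10^-4 atm = 203 μatm

pCO2 = 203 μatm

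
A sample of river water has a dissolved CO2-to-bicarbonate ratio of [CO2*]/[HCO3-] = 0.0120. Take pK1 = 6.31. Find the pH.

From K1 = [H⁺][HCO3-]/[CO2*]:  pH = pK1 − log₁₀([CO2*]/[HCO3-])
log₁₀(0.0120) = -1.921
pH = 6.31 − (-1.921) = 8.23

pH = 8.23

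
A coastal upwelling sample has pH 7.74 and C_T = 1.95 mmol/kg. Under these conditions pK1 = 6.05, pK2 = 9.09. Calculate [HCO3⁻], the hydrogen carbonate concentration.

α₁ = 1 / (1 + [H⁺]/K1 + K2/[H⁺]) = 1 / (1 + 10^-1.69 + 10^-1.35)
   = 1 / (1 + 0.020417 + 0.044668) = 1/1.0651 = 0.9389
[HCO3⁻] = α₁ × DIC = 0.9389 × 1.95 = 1.83 mmol/kg

[HCO3⁻] = 1.83 mmol/kg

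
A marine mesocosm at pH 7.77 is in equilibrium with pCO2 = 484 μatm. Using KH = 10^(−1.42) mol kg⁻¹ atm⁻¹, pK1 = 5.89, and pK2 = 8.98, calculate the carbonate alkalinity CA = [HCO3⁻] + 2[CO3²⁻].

[CO2*] = KH · pCO2 = 10^(−1.42) × 484×10^-6 = 1.840×10^-5 mol/kg
α₀ = 1/(1 + K1/[H⁺] + K1K2/[H⁺]²) = 1/(1 + 10^+1.88 + 10^+0.67) = 0.01226
DIC = [CO2*]/α₀ = 1.840×10^-5 / 0.01226 = 1.500 mmol/kg
CA = (α₁ + 2α₂)·DIC = (0.9304 + 2×0.05737) × 1.500 = 1.57 mmol/kg

CA = 1.57 mmol/kg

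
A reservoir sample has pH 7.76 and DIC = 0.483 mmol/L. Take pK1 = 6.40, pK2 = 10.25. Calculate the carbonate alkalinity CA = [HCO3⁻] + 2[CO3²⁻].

CA = 0.464 mmol/L

CA = [HCO3⁻] + 2[CO3²⁻] = (α₁ + 2α₂)·DIC
At pH 7.76: [H⁺]/K1 = 10^-1.36 = 0.043652, K2/[H⁺] = 10^-2.49 = 0.0032359
α₁ = 1/(1 + 0.043652 + 0.0032359) = 1/1.0469 = 0.9552; α₂ = α₁·K2/[H⁺] = 0.003091
α₁ + 2α₂ = 0.9614
CA = 0.9614 × 0.483 = 0.464 mmol/L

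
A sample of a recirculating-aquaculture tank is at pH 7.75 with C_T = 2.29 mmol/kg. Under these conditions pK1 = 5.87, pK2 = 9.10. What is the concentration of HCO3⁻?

[HCO3⁻] = 2.16 mmol/kg

α₁ = 1 / (1 + [H⁺]/K1 + K2/[H⁺]) = 1 / (1 + 10^-1.88 + 10^-1.35)
   = 1 / (1 + 0.013183 + 0.044668) = 1/1.0579 = 0.9453
[HCO3⁻] = α₁ × DIC = 0.9453 × 2.29 = 2.16 mmol/kg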